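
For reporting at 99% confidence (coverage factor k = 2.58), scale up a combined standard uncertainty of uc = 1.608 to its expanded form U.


U = k * uc
U = 2.58 * 1.608
U = 4.1486

4.1486


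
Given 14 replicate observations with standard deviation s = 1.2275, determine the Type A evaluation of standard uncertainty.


u_A = s / sqrt(n)
u_A = 1.2275 / sqrt(14)
u_A = 1.2275 / 3.7416574
u_A = 0.3281

0.3281


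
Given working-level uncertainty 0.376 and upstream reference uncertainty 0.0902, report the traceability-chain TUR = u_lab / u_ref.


TUR = u_lab / u_ref
= 0.376 / 0.0902
= 4.1685

4.1685


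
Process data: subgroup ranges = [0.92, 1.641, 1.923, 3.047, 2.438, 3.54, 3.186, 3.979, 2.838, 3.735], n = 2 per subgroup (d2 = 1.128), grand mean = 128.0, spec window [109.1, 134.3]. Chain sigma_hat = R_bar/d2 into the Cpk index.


R_bar = (0.92 + 1.641 + 1.923 + 3.047 + 2.438 + 3.54 + 3.186 + 3.979 + 2.838 + 3.735) / 10 = 2.7247
sigma = R_bar / d2 = 2.7247 / 1.128 = 2.4155142
Cp = (USL - LSL)/(6*sigma) = (134.3 - 109.1)/(6*2.4155142) = 1.7388
Cpu = (134.3 - 128.0)/(3*2.4155142) = 0.8694
Cpl = (128.0 - 109.1)/(3*2.4155142) = 2.6081
Cpk = min(Cpu, Cpl) = 0.8694

0.8694


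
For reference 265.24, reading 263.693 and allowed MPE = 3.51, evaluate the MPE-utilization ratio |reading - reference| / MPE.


e = indication - reference = 263.693 - 265.24 = -1.5470
|e| = 1.5470
ratio = |e| / MPE = 1.5470 / 3.51
ratio = 0.4407

0.4407


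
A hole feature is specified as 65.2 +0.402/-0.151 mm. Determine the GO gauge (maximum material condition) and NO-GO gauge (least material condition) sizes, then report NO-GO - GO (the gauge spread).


GO = nominal - lower_tol (smallest hole = maximum material condition)
GO = 65.2 - 0.151 = 65.049
NO-GO = nominal + upper_tol (largest hole = least material condition)
NO-GO = 65.2 + 0.402 = 65.602
spread = NO-GO - GO = 65.602 - 65.049 = 0.5530

0.5530


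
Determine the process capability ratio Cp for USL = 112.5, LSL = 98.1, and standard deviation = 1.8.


Cp = (USL - LSL) / (6 * sigma)
= (112.5 - 98.1) / (6 * 1.8)
= 14.4000 / 10.8000
= 1.3333

1.3333


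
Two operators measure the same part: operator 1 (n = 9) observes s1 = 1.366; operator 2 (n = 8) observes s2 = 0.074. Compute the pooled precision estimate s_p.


s_p = sqrt(((n1-1)*s1^2 + (n2-1)*s2^2) / (n1+n2-2))
numerator = (9-1)*1.366^2 + (8-1)*0.074^2 = 14.927648 + 0.038332 = 14.96598
denominator = 9 + 8 - 2 = 15
s_p^2 = 14.96598 / 15 = 0.997732
s_p = sqrt(0.997732) = 0.9989

0.9989


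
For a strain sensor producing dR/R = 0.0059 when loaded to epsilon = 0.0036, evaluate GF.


GF = (dR/R) / epsilon
= 0.0059 / 0.0036
= 1.6389

1.6389


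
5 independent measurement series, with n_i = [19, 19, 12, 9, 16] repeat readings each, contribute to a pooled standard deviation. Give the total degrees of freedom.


nu = sum_i (n_i - 1)
nu = ((19 - 1) + (19 - 1) + (12 - 1) + (9 - 1) + (16 - 1))
nu = 18 + 18 + 11 + 8 + 15
nu = 70

70


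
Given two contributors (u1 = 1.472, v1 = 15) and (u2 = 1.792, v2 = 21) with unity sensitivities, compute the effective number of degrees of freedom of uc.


uc = sqrt(u1^2 + u2^2) = sqrt(1.472^2 + 1.792^2) = 2.3190619
v_eff = uc^4 / (u1^4/v1 + u2^4/v2)
= 2.3190619^4 / (1.472^4/15 + 1.792^4/21)
= 28.923401 / 0.80405479
v_eff = 35.9719

35.9719


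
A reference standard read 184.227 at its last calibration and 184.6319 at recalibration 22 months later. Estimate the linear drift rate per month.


rate = (v2 - v1) / months
= (184.6319 - 184.227) / 22
= 0.4049 / 22
= 0.0184

0.0184


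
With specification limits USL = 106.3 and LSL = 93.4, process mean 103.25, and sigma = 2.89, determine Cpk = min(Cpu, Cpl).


Cpu = (USL - mean) / (3*sigma) = (106.3 - 103.25) / (3*2.89) = 0.3518
Cpl = (mean - LSL) / (3*sigma) = (103.25 - 93.4) / (3*2.89) = 1.1361
Cpk = min(Cpu, Cpl) = 0.3518

0.3518


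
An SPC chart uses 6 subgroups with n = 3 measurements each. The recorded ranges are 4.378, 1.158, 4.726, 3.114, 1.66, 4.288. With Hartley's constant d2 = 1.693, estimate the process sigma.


R_bar = (4.378 + 1.158 + 4.726 + 3.114 + 1.66 + 4.288) / 6
R_bar = 19.324 / 6 = 3.2206667
sigma_hat = R_bar / d2 = 3.2206667 / 1.693 = 1.9023

1.9023


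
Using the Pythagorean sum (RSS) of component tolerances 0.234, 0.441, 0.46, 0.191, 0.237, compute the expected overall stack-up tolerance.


RSS = sqrt(0.234^2 + 0.441^2 + 0.46^2 + 0.191^2 + 0.237^2)
= sqrt(0.553487)
= 0.7440

0.7440


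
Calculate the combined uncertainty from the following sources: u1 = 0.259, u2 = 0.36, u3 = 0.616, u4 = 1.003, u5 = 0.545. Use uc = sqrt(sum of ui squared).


uc = sqrt(0.259^2 + 0.36^2 + 0.616^2 + 1.003^2 + 0.545^2)
uc = sqrt(1.879171)
uc = 1.3708

1.3708


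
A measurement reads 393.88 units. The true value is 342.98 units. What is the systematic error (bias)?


Systematic error = measured - true
= 393.88 - 342.98
= 50.9000

50.9000


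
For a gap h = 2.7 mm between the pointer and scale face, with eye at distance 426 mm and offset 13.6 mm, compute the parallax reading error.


error = h * offset / d
= 2.7 * 13.6 / 426
= 0.0862

0.0862


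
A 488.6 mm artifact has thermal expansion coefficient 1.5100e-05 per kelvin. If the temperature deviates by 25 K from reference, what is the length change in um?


dL = L * alpha * dT
= 488.6 * 1.5100e-05 * 25
= 0.1844465 mm
dL_um = 0.1844465 * 1000 = 184.4465 um

184.4465


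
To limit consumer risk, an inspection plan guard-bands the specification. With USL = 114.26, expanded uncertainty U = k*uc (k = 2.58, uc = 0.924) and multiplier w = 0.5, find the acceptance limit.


U = k * uc = 2.58 * 0.924 = 2.38392
guard band g = w * U = 0.5 * 2.38392 = 1.19196
AL = USL - g = 114.26 - 1.19196
AL = 113.0680

113.0680


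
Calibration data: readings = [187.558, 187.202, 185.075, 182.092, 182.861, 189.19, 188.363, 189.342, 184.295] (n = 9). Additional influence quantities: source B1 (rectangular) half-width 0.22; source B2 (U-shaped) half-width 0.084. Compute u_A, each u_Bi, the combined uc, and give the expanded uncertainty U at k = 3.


mean = (187.558 + 187.202 + 185.075 + 182.092 + 182.861 + 189.19 + 188.363 + 189.342 + 184.295) / 9 = 186.2197778
s = sqrt(sum((x - mean)^2)/(n-1)) = 2.7215509
u_A = s / sqrt(n) = 2.7215509 / sqrt(9) = 0.90718363
u_B1 = 0.22 / sqrt(3) = 0.12701706
u_B2 = 0.084 / sqrt(2) = 0.05939697
uc = sqrt(0.90718363^2 + 0.12701706^2 + 0.05939697^2) = 0.91795614
U = k * uc = 3 * 0.91795614
U = 2.7539

2.7539


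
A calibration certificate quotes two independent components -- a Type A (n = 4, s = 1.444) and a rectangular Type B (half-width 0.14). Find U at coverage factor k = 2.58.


u_A = s / sqrt(n) = 1.444 / sqrt(4) = 0.722
u_B = half_width / sqrt(3) = 0.14 / sqrt(3) = 0.080829038
uc = sqrt(u_A^2 + u_B^2) = sqrt(0.722^2 + 0.080829038^2) = 0.72651038
U = k * uc = 2.58 * 0.72651038
U = 1.8744

1.8744


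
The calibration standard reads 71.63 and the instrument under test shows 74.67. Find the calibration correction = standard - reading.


Correction = standard - reading
= 71.63 - 74.67
= -3.0400

-3.0400


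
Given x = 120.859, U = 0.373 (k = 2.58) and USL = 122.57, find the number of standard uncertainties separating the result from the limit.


u = U / k = 0.373 / 2.58 = 0.14457364
margin = |USL - x| = |122.57 - 120.859| = 1.711
z = margin / u = 1.711 / 0.14457364
z = 11.8348

11.8348


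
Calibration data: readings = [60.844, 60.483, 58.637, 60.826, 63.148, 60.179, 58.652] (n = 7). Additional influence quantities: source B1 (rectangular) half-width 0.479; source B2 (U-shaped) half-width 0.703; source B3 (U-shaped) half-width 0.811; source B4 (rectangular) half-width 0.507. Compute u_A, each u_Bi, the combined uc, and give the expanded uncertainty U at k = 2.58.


mean = (60.844 + 60.483 + 58.637 + 60.826 + 63.148 + 60.179 + 58.652) / 7 = 60.39557143
s = sqrt(sum((x - mean)^2)/(n-1)) = 1.535653
u_A = s / sqrt(n) = 1.535653 / sqrt(7) = 0.58042228
u_B1 = 0.479 / sqrt(3) = 0.27655078
u_B2 = 0.703 / sqrt(2) = 0.49709607
u_B3 = 0.811 / sqrt(2) = 0.5734636
u_B4 = 0.507 / sqrt(3) = 0.29271659
uc = sqrt(0.58042228^2 + 0.27655078^2 + 0.49709607^2 + 0.5734636^2 + 0.29271659^2) = 1.0368309
U = k * uc = 2.58 * 1.0368309
U = 2.6750

2.6750


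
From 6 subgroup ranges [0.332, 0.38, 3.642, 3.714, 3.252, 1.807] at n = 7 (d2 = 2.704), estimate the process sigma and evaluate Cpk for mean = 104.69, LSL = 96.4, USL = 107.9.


R_bar = (0.332 + 0.38 + 3.642 + 3.714 + 3.252 + 1.807) / 6 = 2.1878333
sigma = R_bar / d2 = 2.1878333 / 2.704 = 0.80910995
Cp = (USL - LSL)/(6*sigma) = (107.9 - 96.4)/(6*0.80910995) = 2.3689
Cpu = (107.9 - 104.69)/(3*0.80910995) = 1.3224
Cpl = (104.69 - 96.4)/(3*0.80910995) = 3.4153
Cpk = min(Cpu, Cpl) = 1.3224

1.3224


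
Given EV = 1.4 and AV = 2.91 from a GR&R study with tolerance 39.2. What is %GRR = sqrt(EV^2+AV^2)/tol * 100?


GRR = sqrt(EV^2 + AV^2) = sqrt(1.4^2 + 2.91^2) = 3.2292569
%GRR = GRR / tol * 100 = 3.2292569 / 39.2 * 100
%GRR = 8.2379

8.2379


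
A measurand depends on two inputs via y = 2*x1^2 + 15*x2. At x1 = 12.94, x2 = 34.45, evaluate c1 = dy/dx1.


y = 2*x1^2 + 15*x2
dy/dx1 = 2*2*x1
Evaluate at x1 = 12.94: c1 = 4 * 12.94
c1 = 51.7600

51.7600


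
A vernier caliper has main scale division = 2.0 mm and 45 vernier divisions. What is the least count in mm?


LC = MSD / n_div
= 2.0 / 45
= 0.0444

0.0444


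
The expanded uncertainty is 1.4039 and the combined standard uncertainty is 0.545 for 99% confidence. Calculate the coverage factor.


k = U / uc
k = 1.4039 / 0.545
k = 2.576

2.576


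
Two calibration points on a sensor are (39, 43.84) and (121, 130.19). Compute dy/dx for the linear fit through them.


slope = (y2 - y1) / (x2 - x1)
= (130.19 - 43.84) / (121 - 39)
= 86.3500 / 82
= 1.0530

1.0530


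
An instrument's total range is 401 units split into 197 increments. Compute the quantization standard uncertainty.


resolution = range / divisions
resolution = 401 / 197 = 2.035533
u_res = resolution / (2*sqrt(3))
u_res = 2.035533 / 3.4641016
u_res = 0.5876

0.5876


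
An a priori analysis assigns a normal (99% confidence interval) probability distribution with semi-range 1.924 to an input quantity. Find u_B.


u_B = half_width / 2.576
u_B = 1.924 / 2.576
u_B = 0.7469

0.7469


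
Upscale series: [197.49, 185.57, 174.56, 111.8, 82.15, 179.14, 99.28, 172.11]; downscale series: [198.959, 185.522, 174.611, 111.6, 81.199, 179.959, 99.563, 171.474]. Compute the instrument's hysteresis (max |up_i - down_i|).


|197.49 - 198.959| = 1.4690
|185.57 - 185.522| = 0.0480
|174.56 - 174.611| = 0.0510
|111.8 - 111.6| = 0.2000
|82.15 - 81.199| = 0.9510
|179.14 - 179.959| = 0.8190
|99.28 - 99.563| = 0.2830
|172.11 - 171.474| = 0.6360
hysteresis = max(diffs) = 1.4690

1.4690


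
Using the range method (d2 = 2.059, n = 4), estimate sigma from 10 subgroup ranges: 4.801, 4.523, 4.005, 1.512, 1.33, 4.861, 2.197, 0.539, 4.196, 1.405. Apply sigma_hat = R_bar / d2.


R_bar = (4.801 + 4.523 + 4.005 + 1.512 + 1.33 + 4.861 + 2.197 + 0.539 + 4.196 + 1.405) / 10
R_bar = 29.369 / 10 = 2.9369
sigma_hat = R_bar / d2 = 2.9369 / 2.059 = 1.4264

1.4264


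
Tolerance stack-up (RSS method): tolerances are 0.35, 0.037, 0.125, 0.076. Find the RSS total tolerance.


RSS = sqrt(0.35^2 + 0.037^2 + 0.125^2 + 0.076^2)
= sqrt(0.14527)
= 0.3811

0.3811


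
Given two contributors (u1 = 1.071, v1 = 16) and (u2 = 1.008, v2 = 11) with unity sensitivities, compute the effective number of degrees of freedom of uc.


uc = sqrt(u1^2 + u2^2) = sqrt(1.071^2 + 1.008^2) = 1.4707498
v_eff = uc^4 / (u1^4/v1 + u2^4/v2)
= 1.4707498^4 / (1.071^4/16 + 1.008^4/11)
= 4.6790231 / 0.17608472
v_eff = 26.5726

26.5726


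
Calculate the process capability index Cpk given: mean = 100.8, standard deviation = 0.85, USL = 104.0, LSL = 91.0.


Cpu = (USL - mean) / (3*sigma) = (104.0 - 100.8) / (3*0.85) = 1.2549
Cpl = (mean - LSL) / (3*sigma) = (100.8 - 91.0) / (3*0.85) = 3.8431
Cpk = min(Cpu, Cpl) = 1.2549

1.2549


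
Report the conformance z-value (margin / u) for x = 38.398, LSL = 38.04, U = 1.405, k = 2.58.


u = U / k = 1.405 / 2.58 = 0.54457364
margin = |LSL - x| = |38.04 - 38.398| = 0.358
z = margin / u = 0.358 / 0.54457364
z = 0.6574

0.6574


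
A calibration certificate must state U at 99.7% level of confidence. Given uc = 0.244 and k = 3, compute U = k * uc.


U = k * uc
U = 3 * 0.244
U = 0.7320

0.7320


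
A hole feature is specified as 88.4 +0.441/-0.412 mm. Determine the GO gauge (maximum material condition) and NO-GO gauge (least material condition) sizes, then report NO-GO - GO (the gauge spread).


GO = nominal - lower_tol (smallest hole = maximum material condition)
GO = 88.4 - 0.412 = 87.988
NO-GO = nominal + upper_tol (largest hole = least material condition)
NO-GO = 88.4 + 0.441 = 88.841
spread = NO-GO - GO = 88.841 - 87.988 = 0.8530

0.8530


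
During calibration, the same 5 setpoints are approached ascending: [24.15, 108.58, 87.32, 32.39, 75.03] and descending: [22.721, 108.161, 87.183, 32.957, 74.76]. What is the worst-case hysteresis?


|24.15 - 22.721| = 1.4290
|108.58 - 108.161| = 0.4190
|87.32 - 87.183| = 0.1370
|32.39 - 32.957| = 0.5670
|75.03 - 74.76| = 0.2700
hysteresis = max(diffs) = 1.4290

1.4290


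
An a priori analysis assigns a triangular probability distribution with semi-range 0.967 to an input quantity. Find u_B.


u_B = half_width / sqrt(6)
u_B = 0.967 / 2.4494897
u_B = 0.3948

0.3948


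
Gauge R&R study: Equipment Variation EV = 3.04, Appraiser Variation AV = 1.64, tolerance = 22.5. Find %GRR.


GRR = sqrt(EV^2 + AV^2) = sqrt(3.04^2 + 1.64^2) = 3.4541569
%GRR = GRR / tol * 100 = 3.4541569 / 22.5 * 100
%GRR = 15.3518

15.3518


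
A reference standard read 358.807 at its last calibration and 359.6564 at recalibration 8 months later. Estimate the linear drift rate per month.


rate = (v2 - v1) / months
= (359.6564 - 358.807) / 8
= 0.8494 / 8
= 0.1062

0.1062


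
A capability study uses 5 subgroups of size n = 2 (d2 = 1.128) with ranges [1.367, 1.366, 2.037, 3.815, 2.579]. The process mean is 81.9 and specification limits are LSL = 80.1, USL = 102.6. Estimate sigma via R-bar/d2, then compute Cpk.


R_bar = (1.367 + 1.366 + 2.037 + 3.815 + 2.579) / 5 = 2.2328
sigma = R_bar / d2 = 2.2328 / 1.128 = 1.9794326
Cp = (USL - LSL)/(6*sigma) = (102.6 - 80.1)/(6*1.9794326) = 1.8945
Cpu = (102.6 - 81.9)/(3*1.9794326) = 3.4858
Cpl = (81.9 - 80.1)/(3*1.9794326) = 0.3031
Cpk = min(Cpu, Cpl) = 0.3031

0.3031


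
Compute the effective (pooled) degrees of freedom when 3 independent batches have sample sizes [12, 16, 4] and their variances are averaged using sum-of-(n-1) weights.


nu = sum_i (n_i - 1)
nu = ((12 - 1) + (16 - 1) + (4 - 1))
nu = 11 + 15 + 3
nu = 29

29


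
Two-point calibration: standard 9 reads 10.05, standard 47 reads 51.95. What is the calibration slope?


slope = (y2 - y1) / (x2 - x1)
= (51.95 - 10.05) / (47 - 9)
= 41.9000 / 38
= 1.1026

1.1026


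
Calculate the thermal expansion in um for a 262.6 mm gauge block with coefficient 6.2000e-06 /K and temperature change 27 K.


dL = L * alpha * dT
= 262.6 * 6.2000e-06 * 27
= 0.0439592 mm
dL_um = 0.0439592 * 1000 = 43.9592 um

43.9592


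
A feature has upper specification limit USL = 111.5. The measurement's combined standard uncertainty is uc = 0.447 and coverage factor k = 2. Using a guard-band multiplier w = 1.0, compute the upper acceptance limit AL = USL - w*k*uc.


U = k * uc = 2 * 0.447 = 0.894
guard band g = w * U = 1.0 * 0.894 = 0.894
AL = USL - g = 111.5 - 0.894
AL = 110.6060

110.6060


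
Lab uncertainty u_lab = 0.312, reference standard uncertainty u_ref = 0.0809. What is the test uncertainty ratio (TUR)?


TUR = u_lab / u_ref
= 0.312 / 0.0809
= 3.8566

3.8566


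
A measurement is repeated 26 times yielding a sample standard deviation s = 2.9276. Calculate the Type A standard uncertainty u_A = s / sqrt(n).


u_A = s / sqrt(n)
u_A = 2.9276 / sqrt(26)
u_A = 2.9276 / 5.0990195
u_A = 0.5741

0.5741


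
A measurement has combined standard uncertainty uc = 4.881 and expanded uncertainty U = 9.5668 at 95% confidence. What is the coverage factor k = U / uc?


k = U / uc
k = 9.5668 / 4.881
k = 1.96

1.96


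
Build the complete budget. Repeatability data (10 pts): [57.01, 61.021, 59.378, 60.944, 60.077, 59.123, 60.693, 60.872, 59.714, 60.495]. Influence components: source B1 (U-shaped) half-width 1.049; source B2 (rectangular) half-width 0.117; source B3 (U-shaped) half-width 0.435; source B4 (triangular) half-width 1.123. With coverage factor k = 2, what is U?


mean = (57.01 + 61.021 + 59.378 + 60.944 + 60.077 + 59.123 + 60.693 + 60.872 + 59.714 + 60.495) / 10 = 59.9327
s = sqrt(sum((x - mean)^2)/(n-1)) = 1.227363
u_A = s / sqrt(n) = 1.227363 / sqrt(10) = 0.38812626
u_B1 = 1.049 / sqrt(2) = 0.74175501
u_B2 = 0.117 / sqrt(3) = 0.067549981
u_B3 = 0.435 / sqrt(2) = 0.30759145
u_B4 = 1.123 / sqrt(6) = 0.45846283
uc = sqrt(0.38812626^2 + 0.74175501^2 + 0.067549981^2 + 0.30759145^2 + 0.45846283^2) = 1.0050901
U = k * uc = 2 * 1.0050901
U = 2.0102

2.0102


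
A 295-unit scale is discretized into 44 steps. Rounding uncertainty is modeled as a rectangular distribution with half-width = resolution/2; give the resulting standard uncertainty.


resolution = range / divisions
resolution = 295 / 44 = 6.7045455
u_res = resolution / (2*sqrt(3))
u_res = 6.7045455 / 3.4641016
u_res = 1.9354

1.9354


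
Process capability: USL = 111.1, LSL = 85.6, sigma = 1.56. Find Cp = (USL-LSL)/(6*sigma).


Cp = (USL - LSL) / (6 * sigma)
= (111.1 - 85.6) / (6 * 1.56)
= 25.5000 / 9.3600
= 2.7244

2.7244


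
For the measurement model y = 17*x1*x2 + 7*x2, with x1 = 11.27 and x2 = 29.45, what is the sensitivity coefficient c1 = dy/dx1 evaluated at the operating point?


y = 17*x1*x2 + 7*x2
dy/dx1 = 17*x2
Evaluate at x2 = 29.45: c1 = 17 * 29.45
c1 = 500.6500

500.6500


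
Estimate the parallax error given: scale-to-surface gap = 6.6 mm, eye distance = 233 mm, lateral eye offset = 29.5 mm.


error = h * offset / d
= 6.6 * 29.5 / 233
= 0.8356

0.8356


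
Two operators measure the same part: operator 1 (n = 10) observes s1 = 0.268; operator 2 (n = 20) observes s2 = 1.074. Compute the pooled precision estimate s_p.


s_p = sqrt(((n1-1)*s1^2 + (n2-1)*s2^2) / (n1+n2-2))
numerator = (10-1)*0.268^2 + (20-1)*1.074^2 = 0.646416 + 21.916044 = 22.56246
denominator = 10 + 20 - 2 = 28
s_p^2 = 22.56246 / 28 = 0.80580214
s_p = sqrt(0.80580214) = 0.8977

0.8977


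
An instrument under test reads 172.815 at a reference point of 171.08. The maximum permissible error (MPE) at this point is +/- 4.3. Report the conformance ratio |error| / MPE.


e = indication - reference = 172.815 - 171.08 = 1.7350
|e| = 1.7350
ratio = |e| / MPE = 1.7350 / 4.3
ratio = 0.4035

0.4035


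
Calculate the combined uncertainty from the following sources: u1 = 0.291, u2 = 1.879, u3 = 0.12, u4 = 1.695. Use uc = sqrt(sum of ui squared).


uc = sqrt(0.291^2 + 1.879^2 + 0.12^2 + 1.695^2)
uc = sqrt(6.502747)
uc = 2.5500

2.5500


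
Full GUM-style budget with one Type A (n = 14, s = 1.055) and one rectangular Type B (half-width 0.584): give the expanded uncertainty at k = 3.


u_A = s / sqrt(n) = 1.055 / sqrt(14) = 0.28196061
u_B = half_width / sqrt(3) = 0.584 / sqrt(3) = 0.33717256
uc = sqrt(u_A^2 + u_B^2) = sqrt(0.28196061^2 + 0.33717256^2) = 0.43953057
U = k * uc = 3 * 0.43953057
U = 1.3186

1.3186


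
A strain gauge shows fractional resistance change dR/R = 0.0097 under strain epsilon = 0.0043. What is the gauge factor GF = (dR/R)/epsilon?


GF = (dR/R) / epsilon
= 0.0097 / 0.0043
= 2.2558

2.2558


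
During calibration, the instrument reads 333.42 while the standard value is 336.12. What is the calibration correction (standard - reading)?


Correction = standard - reading
= 336.12 - 333.42
= 2.7000

2.7000


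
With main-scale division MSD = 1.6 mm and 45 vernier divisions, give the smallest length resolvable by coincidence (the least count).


LC = MSD / n_div
= 1.6 / 45
= 0.0356

0.0356


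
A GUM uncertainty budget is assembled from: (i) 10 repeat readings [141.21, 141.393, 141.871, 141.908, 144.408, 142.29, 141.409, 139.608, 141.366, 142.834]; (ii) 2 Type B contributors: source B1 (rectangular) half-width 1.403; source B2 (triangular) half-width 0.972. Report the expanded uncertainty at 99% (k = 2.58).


mean = (141.21 + 141.393 + 141.871 + 141.908 + 144.408 + 142.29 + 141.409 + 139.608 + 141.366 + 142.834) / 10 = 141.8297
s = sqrt(sum((x - mean)^2)/(n-1)) = 1.2373203
u_A = s / sqrt(n) = 1.2373203 / sqrt(10) = 0.39127503
u_B1 = 1.403 / sqrt(3) = 0.81002243
u_B2 = 0.972 / sqrt(6) = 0.39681734
uc = sqrt(0.39127503^2 + 0.81002243^2 + 0.39681734^2) = 0.98320725
U = k * uc = 2.58 * 0.98320725
U = 2.5367

2.5367


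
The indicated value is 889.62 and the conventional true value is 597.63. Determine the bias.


Systematic error = measured - true
= 889.62 - 597.63
= 291.9900

291.9900


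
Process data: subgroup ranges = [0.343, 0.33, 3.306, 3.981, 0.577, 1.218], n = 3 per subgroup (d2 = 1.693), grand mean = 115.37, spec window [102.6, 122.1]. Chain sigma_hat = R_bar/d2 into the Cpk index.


R_bar = (0.343 + 0.33 + 3.306 + 3.981 + 0.577 + 1.218) / 6 = 1.6258333
sigma = R_bar / d2 = 1.6258333 / 1.693 = 0.96032682
Cp = (USL - LSL)/(6*sigma) = (122.1 - 102.6)/(6*0.96032682) = 3.3843
Cpu = (122.1 - 115.37)/(3*0.96032682) = 2.3360
Cpl = (115.37 - 102.6)/(3*0.96032682) = 4.4325
Cpk = min(Cpu, Cpl) = 2.3360

2.3360


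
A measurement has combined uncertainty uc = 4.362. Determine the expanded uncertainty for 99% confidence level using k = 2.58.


U = k * uc
U = 2.58 * 4.362
U = 11.2540

11.2540


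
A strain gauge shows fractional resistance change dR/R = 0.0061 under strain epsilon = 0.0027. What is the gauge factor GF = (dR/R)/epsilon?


GF = (dR/R) / epsilon
= 0.0061 / 0.0027
= 2.2593

2.2593


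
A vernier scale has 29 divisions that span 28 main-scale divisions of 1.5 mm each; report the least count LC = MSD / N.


LC = MSD / n_div
= 1.5 / 29
= 0.0517

0.0517


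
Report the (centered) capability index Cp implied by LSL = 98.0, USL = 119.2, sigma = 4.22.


Cp = (USL - LSL) / (6 * sigma)
= (119.2 - 98.0) / (6 * 4.22)
= 21.2000 / 25.3200
= 0.8373

0.8373


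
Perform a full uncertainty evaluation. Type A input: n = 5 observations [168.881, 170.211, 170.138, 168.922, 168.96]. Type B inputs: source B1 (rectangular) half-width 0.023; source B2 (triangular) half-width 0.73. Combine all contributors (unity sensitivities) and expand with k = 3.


mean = (168.881 + 170.211 + 170.138 + 168.922 + 168.96) / 5 = 169.4224
s = sqrt(sum((x - mean)^2)/(n-1)) = 0.68762293
u_A = s / sqrt(n) = 0.68762293 / sqrt(5) = 0.30751432
u_B1 = 0.023 / sqrt(3) = 0.013279056
u_B2 = 0.73 / sqrt(6) = 0.29802125
uc = sqrt(0.30751432^2 + 0.013279056^2 + 0.29802125^2) = 0.42843676
U = k * uc = 3 * 0.42843676
U = 1.2853

1.2853


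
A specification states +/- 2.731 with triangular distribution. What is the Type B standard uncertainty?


u_B = half_width / sqrt(6)
u_B = 2.731 / 2.4494897
u_B = 1.1149

1.1149


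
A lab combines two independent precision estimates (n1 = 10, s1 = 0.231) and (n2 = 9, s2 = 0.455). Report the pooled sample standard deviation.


s_p = sqrt(((n1-1)*s1^2 + (n2-1)*s2^2) / (n1+n2-2))
numerator = (10-1)*0.231^2 + (9-1)*0.455^2 = 0.480249 + 1.6562 = 2.136449
denominator = 10 + 9 - 2 = 17
s_p^2 = 2.136449 / 17 = 0.12567347
s_p = sqrt(0.12567347) = 0.3545

0.3545


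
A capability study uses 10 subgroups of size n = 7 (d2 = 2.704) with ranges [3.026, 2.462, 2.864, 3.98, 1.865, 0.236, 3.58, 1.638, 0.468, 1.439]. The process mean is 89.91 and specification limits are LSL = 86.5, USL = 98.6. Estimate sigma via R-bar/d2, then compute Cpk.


R_bar = (3.026 + 2.462 + 2.864 + 3.98 + 1.865 + 0.236 + 3.58 + 1.638 + 0.468 + 1.439) / 10 = 2.1558
sigma = R_bar / d2 = 2.1558 / 2.704 = 0.79726331
Cp = (USL - LSL)/(6*sigma) = (98.6 - 86.5)/(6*0.79726331) = 2.5295
Cpu = (98.6 - 89.91)/(3*0.79726331) = 3.6333
Cpl = (89.91 - 86.5)/(3*0.79726331) = 1.4257
Cpk = min(Cpu, Cpl) = 1.4257

1.4257


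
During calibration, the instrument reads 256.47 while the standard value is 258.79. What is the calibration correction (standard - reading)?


Correction = standard - reading
= 258.79 - 256.47
= 2.3200

2.3200


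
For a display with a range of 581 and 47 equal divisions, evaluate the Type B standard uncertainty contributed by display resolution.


resolution = range / divisions
resolution = 581 / 47 = 12.361702
u_res = resolution / (2*sqrt(3))
u_res = 12.361702 / 3.4641016
u_res = 3.5685

3.5685


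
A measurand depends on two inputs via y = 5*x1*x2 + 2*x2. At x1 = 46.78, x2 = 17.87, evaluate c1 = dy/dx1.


y = 5*x1*x2 + 2*x2
dy/dx1 = 5*x2
Evaluate at x2 = 17.87: c1 = 5 * 17.87
c1 = 89.3500

89.3500


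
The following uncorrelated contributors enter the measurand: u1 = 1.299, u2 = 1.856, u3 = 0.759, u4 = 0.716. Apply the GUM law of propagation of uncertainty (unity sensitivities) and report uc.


uc = sqrt(1.299^2 + 1.856^2 + 0.759^2 + 0.716^2)
uc = sqrt(6.220874)
uc = 2.4942

2.4942


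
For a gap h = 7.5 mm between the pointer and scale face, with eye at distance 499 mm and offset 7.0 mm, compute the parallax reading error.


error = h * offset / d
= 7.5 * 7.0 / 499
= 0.1052

0.1052


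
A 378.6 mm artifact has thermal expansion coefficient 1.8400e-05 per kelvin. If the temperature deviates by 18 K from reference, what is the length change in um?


dL = L * alpha * dT
= 378.6 * 1.8400e-05 * 18
= 0.1253923 mm
dL_um = 0.1253923 * 1000 = 125.3923 um

125.3923


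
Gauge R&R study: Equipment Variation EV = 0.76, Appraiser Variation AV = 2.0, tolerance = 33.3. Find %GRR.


GRR = sqrt(EV^2 + AV^2) = sqrt(0.76^2 + 2.0^2) = 2.1395327
%GRR = GRR / tol * 100 = 2.1395327 / 33.3 * 100
%GRR = 6.4250

6.4250


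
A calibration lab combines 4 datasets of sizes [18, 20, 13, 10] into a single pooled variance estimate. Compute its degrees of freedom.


nu = sum_i (n_i - 1)
nu = ((18 - 1) + (20 - 1) + (13 - 1) + (10 - 1))
nu = 17 + 19 + 12 + 9
nu = 57

57


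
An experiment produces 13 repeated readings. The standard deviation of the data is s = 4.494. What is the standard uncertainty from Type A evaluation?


u_A = s / sqrt(n)
u_A = 4.494 / sqrt(13)
u_A = 4.494 / 3.6055513
u_A = 1.2464

1.2464


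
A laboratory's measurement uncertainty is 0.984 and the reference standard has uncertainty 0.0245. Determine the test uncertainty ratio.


TUR = u_lab / u_ref
= 0.984 / 0.0245
= 40.1633

40.1633


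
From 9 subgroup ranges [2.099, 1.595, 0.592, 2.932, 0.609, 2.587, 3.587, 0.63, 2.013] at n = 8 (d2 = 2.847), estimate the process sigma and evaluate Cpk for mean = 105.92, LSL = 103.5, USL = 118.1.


R_bar = (2.099 + 1.595 + 0.592 + 2.932 + 0.609 + 2.587 + 3.587 + 0.63 + 2.013) / 9 = 1.8493333
sigma = R_bar / d2 = 1.8493333 / 2.847 = 0.64957264
Cp = (USL - LSL)/(6*sigma) = (118.1 - 103.5)/(6*0.64957264) = 3.7461
Cpu = (118.1 - 105.92)/(3*0.64957264) = 6.2503
Cpl = (105.92 - 103.5)/(3*0.64957264) = 1.2418
Cpk = min(Cpu, Cpl) = 1.2418

1.2418


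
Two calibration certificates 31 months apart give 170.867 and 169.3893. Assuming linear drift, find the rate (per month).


rate = (v2 - v1) / months
= (169.3893 - 170.867) / 31
= -1.4777 / 31
= -0.0477

-0.0477


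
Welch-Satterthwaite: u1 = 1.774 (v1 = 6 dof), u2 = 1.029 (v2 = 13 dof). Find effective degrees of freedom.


uc = sqrt(u1^2 + u2^2) = sqrt(1.774^2 + 1.029^2) = 2.0508332
v_eff = uc^4 / (u1^4/v1 + u2^4/v2)
= 2.0508332^4 / (1.774^4/6 + 1.029^4/13)
= 17.689736 / 1.7369231
v_eff = 10.1845

10.1845


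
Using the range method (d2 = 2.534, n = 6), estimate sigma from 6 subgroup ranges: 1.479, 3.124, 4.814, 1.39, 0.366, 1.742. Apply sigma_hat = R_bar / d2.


R_bar = (1.479 + 3.124 + 4.814 + 1.39 + 0.366 + 1.742) / 6
R_bar = 12.915 / 6 = 2.1525
sigma_hat = R_bar / d2 = 2.1525 / 2.534 = 0.8494

0.8494


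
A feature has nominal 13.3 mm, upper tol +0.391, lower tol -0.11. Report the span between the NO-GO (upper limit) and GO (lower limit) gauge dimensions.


GO = nominal - lower_tol (smallest hole = maximum material condition)
GO = 13.3 - 0.11 = 13.19
NO-GO = nominal + upper_tol (largest hole = least material condition)
NO-GO = 13.3 + 0.391 = 13.691
spread = NO-GO - GO = 13.691 - 13.19 = 0.5010

0.5010


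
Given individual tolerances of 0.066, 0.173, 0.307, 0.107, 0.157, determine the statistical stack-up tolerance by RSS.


RSS = sqrt(0.066^2 + 0.173^2 + 0.307^2 + 0.107^2 + 0.157^2)
= sqrt(0.164632)
= 0.4057

0.4057


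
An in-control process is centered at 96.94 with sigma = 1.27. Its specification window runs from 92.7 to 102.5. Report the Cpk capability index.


Cpu = (USL - mean) / (3*sigma) = (102.5 - 96.94) / (3*1.27) = 1.4593
Cpl = (mean - LSL) / (3*sigma) = (96.94 - 92.7) / (3*1.27) = 1.1129
Cpk = min(Cpu, Cpl) = 1.1129

1.1129


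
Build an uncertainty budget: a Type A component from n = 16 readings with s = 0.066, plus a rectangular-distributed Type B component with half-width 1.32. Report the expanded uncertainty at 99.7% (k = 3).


u_A = s / sqrt(n) = 0.066 / sqrt(16) = 0.0165
u_B = half_width / sqrt(3) = 1.32 / sqrt(3) = 0.76210236
uc = sqrt(u_A^2 + u_B^2) = sqrt(0.0165^2 + 0.76210236^2) = 0.76228096
U = k * uc = 3 * 0.76228096
U = 2.2868

2.2868


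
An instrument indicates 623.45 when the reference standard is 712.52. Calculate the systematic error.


Systematic error = measured - true
= 623.45 - 712.52
= -89.0700

-89.0700


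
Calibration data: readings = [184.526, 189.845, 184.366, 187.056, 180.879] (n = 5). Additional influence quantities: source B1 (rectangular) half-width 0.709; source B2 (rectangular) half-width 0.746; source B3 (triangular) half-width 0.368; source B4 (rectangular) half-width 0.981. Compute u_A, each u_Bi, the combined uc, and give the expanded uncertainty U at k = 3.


mean = (184.526 + 189.845 + 184.366 + 187.056 + 180.879) / 5 = 185.3344
s = sqrt(sum((x - mean)^2)/(n-1)) = 3.3448213
u_A = s / sqrt(n) = 3.3448213 / sqrt(5) = 1.4958496
u_B1 = 0.709 / sqrt(3) = 0.40934134
u_B2 = 0.746 / sqrt(3) = 0.4307033
u_B3 = 0.368 / sqrt(6) = 0.15023537
u_B4 = 0.981 / sqrt(3) = 0.56638061
uc = sqrt(1.4958496^2 + 0.40934134^2 + 0.4307033^2 + 0.15023537^2 + 0.56638061^2) = 1.7128892
U = k * uc = 3 * 1.7128892
U = 5.1387

5.1387


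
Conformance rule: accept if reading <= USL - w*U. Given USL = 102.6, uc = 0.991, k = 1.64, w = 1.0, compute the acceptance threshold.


U = k * uc = 1.64 * 0.991 = 1.62524
guard band g = w * U = 1.0 * 1.62524 = 1.62524
AL = USL - g = 102.6 - 1.62524
AL = 100.9748

100.9748


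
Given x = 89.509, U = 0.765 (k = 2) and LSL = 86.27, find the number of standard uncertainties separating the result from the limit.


u = U / k = 0.765 / 2 = 0.3825
margin = |LSL - x| = |86.27 - 89.509| = 3.239
z = margin / u = 3.239 / 0.3825
z = 8.4680

8.4680


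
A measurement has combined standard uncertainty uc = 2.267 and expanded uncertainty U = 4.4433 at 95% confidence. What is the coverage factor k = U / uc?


k = U / uc
k = 4.4433 / 2.267
k = 1.96

1.96


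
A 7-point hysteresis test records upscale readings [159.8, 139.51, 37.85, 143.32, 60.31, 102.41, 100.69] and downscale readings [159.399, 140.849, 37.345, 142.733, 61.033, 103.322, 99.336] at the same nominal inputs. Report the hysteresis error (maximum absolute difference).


|159.8 - 159.399| = 0.4010
|139.51 - 140.849| = 1.3390
|37.85 - 37.345| = 0.5050
|143.32 - 142.733| = 0.5870
|60.31 - 61.033| = 0.7230
|102.41 - 103.322| = 0.9120
|100.69 - 99.336| = 1.3540
hysteresis = max(diffs) = 1.3540

1.3540


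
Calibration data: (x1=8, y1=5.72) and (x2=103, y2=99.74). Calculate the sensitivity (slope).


slope = (y2 - y1) / (x2 - x1)
= (99.74 - 5.72) / (103 - 8)
= 94.0200 / 95
= 0.9897

0.9897


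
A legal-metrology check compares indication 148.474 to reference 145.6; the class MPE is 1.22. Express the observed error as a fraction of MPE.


e = indication - reference = 148.474 - 145.6 = 2.8740
|e| = 2.8740
ratio = |e| / MPE = 2.8740 / 1.22
ratio = 2.3557

2.3557


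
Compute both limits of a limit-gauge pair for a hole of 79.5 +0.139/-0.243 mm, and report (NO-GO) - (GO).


GO = nominal - lower_tol (smallest hole = maximum material condition)
GO = 79.5 - 0.243 = 79.257
NO-GO = nominal + upper_tol (largest hole = least material condition)
NO-GO = 79.5 + 0.139 = 79.639
spread = NO-GO - GO = 79.639 - 79.257 = 0.3820

0.3820


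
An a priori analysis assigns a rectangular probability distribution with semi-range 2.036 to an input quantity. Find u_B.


u_B = half_width / sqrt(3)
u_B = 2.036 / 1.7320508
u_B = 1.1755

1.1755


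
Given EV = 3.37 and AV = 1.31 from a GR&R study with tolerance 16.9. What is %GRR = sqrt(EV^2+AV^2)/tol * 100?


GRR = sqrt(EV^2 + AV^2) = sqrt(3.37^2 + 1.31^2) = 3.6156604
%GRR = GRR / tol * 100 = 3.6156604 / 16.9 * 100
%GRR = 21.3944

21.3944


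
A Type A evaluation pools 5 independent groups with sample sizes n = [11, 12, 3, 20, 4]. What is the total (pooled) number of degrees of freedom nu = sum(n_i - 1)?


nu = sum_i (n_i - 1)
nu = ((11 - 1) + (12 - 1) + (3 - 1) + (20 - 1) + (4 - 1))
nu = 10 + 11 + 2 + 19 + 3
nu = 45

45


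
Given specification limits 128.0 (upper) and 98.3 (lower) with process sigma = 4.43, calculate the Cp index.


Cp = (USL - LSL) / (6 * sigma)
= (128.0 - 98.3) / (6 * 4.43)
= 29.7000 / 26.5800
= 1.1174

1.1174


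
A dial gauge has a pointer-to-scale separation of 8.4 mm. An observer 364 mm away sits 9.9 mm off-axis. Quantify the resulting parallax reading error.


error = h * offset / d
= 8.4 * 9.9 / 364
= 0.2285

0.2285


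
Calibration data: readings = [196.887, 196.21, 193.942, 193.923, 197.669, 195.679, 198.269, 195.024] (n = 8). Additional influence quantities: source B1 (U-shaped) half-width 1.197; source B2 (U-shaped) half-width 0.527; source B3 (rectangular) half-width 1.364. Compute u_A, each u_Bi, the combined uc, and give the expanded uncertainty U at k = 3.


mean = (196.887 + 196.21 + 193.942 + 193.923 + 197.669 + 195.679 + 198.269 + 195.024) / 8 = 195.950375
s = sqrt(sum((x - mean)^2)/(n-1)) = 1.6190826
u_A = s / sqrt(n) = 1.6190826 / sqrt(8) = 0.57243214
u_B1 = 1.197 / sqrt(2) = 0.84640682
u_B2 = 0.527 / sqrt(2) = 0.37264527
u_B3 = 1.364 / sqrt(3) = 0.78750577
uc = sqrt(0.57243214^2 + 0.84640682^2 + 0.37264527^2 + 0.78750577^2) = 1.3428004
U = k * uc = 3 * 1.3428004
U = 4.0284

4.0284


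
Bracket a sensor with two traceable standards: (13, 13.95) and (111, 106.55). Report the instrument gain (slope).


slope = (y2 - y1) / (x2 - x1)
= (106.55 - 13.95) / (111 - 13)
= 92.6000 / 98
= 0.9449

0.9449


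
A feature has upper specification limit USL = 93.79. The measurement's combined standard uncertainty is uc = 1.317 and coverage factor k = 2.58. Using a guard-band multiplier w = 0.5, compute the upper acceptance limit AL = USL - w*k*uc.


U = k * uc = 2.58 * 1.317 = 3.39786
guard band g = w * U = 0.5 * 3.39786 = 1.69893
AL = USL - g = 93.79 - 1.69893
AL = 92.0911

92.0911


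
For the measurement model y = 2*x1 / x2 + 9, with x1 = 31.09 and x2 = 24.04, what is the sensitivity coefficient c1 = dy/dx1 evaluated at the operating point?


y = 2*x1 / x2 + 9
dy/dx1 = 2/x2
Evaluate at x2 = 24.04: c1 = 2 / 24.04
c1 = 0.0832

0.0832


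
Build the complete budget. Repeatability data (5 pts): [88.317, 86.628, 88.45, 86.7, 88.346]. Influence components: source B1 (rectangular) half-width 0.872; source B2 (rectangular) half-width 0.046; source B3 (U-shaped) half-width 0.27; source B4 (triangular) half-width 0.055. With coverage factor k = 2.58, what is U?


mean = (88.317 + 86.628 + 88.45 + 86.7 + 88.346) / 5 = 87.6882
s = sqrt(sum((x - mean)^2)/(n-1)) = 0.93661529
u_A = s / sqrt(n) = 0.93661529 / sqrt(5) = 0.41886709
u_B1 = 0.872 / sqrt(3) = 0.50344943
u_B2 = 0.046 / sqrt(3) = 0.026558112
u_B3 = 0.27 / sqrt(2) = 0.19091883
u_B4 = 0.055 / sqrt(6) = 0.022453656
uc = sqrt(0.41886709^2 + 0.50344943^2 + 0.026558112^2 + 0.19091883^2 + 0.022453656^2) = 0.68305964
U = k * uc = 2.58 * 0.68305964
U = 1.7623

1.7623


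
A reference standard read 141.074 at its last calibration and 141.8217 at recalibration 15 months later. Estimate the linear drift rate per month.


rate = (v2 - v1) / months
= (141.8217 - 141.074) / 15
= 0.7477 / 15
= 0.0498

0.0498


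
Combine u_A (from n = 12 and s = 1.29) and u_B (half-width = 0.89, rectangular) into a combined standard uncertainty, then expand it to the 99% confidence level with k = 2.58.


u_A = s / sqrt(n) = 1.29 / sqrt(12) = 0.37239092
u_B = half_width / sqrt(3) = 0.89 / sqrt(3) = 0.51384174
uc = sqrt(u_A^2 + u_B^2) = sqrt(0.37239092^2 + 0.51384174^2) = 0.63459304
U = k * uc = 2.58 * 0.63459304
U = 1.6373

1.6373


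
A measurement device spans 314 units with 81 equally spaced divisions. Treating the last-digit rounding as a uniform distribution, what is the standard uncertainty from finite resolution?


resolution = range / divisions
resolution = 314 / 81 = 3.8765432
u_res = resolution / (2*sqrt(3))
u_res = 3.8765432 / 3.4641016
u_res = 1.1191

1.1191


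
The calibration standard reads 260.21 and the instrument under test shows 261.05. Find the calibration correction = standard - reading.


Correction = standard - reading
= 260.21 - 261.05
= -0.8400

-0.8400


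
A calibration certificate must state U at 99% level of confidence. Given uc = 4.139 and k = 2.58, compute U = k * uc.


U = k * uc
U = 2.58 * 4.139
U = 10.6786

10.6786


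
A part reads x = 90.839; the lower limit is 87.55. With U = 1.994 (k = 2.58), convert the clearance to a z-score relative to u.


u = U / k = 1.994 / 2.58 = 0.77286822
margin = |LSL - x| = |87.55 - 90.839| = 3.289
z = margin / u = 3.289 / 0.77286822
z = 4.2556

4.2556


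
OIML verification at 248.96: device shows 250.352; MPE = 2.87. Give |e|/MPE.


e = indication - reference = 250.352 - 248.96 = 1.3920
|e| = 1.3920
ratio = |e| / MPE = 1.3920 / 2.87
ratio = 0.4850

0.4850


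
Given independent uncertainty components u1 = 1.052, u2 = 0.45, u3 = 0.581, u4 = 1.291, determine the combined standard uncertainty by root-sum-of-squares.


uc = sqrt(1.052^2 + 0.45^2 + 0.581^2 + 1.291^2)
uc = sqrt(3.313446)
uc = 1.8203

1.8203


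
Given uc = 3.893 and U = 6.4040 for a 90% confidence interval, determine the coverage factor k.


k = U / uc
k = 6.4040 / 3.893
k = 1.645

1.645


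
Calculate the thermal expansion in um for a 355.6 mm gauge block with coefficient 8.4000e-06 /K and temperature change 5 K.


dL = L * alpha * dT
= 355.6 * 8.4000e-06 * 5
= 0.0149352 mm
dL_um = 0.0149352 * 1000 = 14.9352 um

14.9352


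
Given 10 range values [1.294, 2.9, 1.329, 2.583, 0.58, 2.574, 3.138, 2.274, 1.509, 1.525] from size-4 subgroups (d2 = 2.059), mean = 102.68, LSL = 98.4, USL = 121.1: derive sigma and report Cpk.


R_bar = (1.294 + 2.9 + 1.329 + 2.583 + 0.58 + 2.574 + 3.138 + 2.274 + 1.509 + 1.525) / 10 = 1.9706
sigma = R_bar / d2 = 1.9706 / 2.059 = 0.95706654
Cp = (USL - LSL)/(6*sigma) = (121.1 - 98.4)/(6*0.95706654) = 3.9531
Cpu = (121.1 - 102.68)/(3*0.95706654) = 6.4154
Cpl = (102.68 - 98.4)/(3*0.95706654) = 1.4907
Cpk = min(Cpu, Cpl) = 1.4907

1.4907


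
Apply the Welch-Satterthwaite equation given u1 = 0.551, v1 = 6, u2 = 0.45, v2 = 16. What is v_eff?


uc = sqrt(u1^2 + u2^2) = sqrt(0.551^2 + 0.45^2) = 0.71140776
v_eff = uc^4 / (u1^4/v1 + u2^4/v2)
= 0.71140776^4 / (0.551^4/6 + 0.45^4/16)
= 0.25613822 / 0.017925152
v_eff = 14.2893

14.2893


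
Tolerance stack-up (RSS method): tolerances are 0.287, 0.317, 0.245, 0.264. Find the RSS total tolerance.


RSS = sqrt(0.287^2 + 0.317^2 + 0.245^2 + 0.264^2)
= sqrt(0.312579)
= 0.5591

0.5591
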